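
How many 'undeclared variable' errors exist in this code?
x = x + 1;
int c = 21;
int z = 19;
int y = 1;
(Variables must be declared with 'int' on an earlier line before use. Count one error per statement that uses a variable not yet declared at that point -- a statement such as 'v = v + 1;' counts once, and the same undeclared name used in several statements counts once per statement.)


Scanning code line by line:
  Line 1: use 'x' -> ERROR (undeclared)
  Line 2: declare 'c' -> declared = ['c']
  Line 3: declare 'z' -> declared = ['c', 'z']
  Line 4: declare 'y' -> declared = ['c', 'y', 'z']
Total undeclared variable errors: 1

1


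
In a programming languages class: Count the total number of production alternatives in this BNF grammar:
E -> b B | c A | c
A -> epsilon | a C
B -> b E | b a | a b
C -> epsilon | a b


Counting alternatives per rule:
  E: 3 alternative(s)
  A: 2 alternative(s)
  B: 3 alternative(s)
  C: 2 alternative(s)
Sum: 3 + 2 + 3 + 2 = 10

10


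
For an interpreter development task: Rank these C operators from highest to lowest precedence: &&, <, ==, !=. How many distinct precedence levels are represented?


Looking up precedence for each operator:
  && -> precedence 2
  < -> precedence 4
  == -> precedence 3
  != -> precedence 3
Sorted highest to lowest: <, ==, !=, &&
Distinct precedence values: [4, 3, 2]
Number of distinct levels: 3

3


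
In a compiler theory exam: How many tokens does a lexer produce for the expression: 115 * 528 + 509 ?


Scanning '115 * 528 + 509'
Token 1: '115' -> integer_literal
Token 2: '*' -> operator
Token 3: '528' -> integer_literal
Token 4: '+' -> operator
Token 5: '509' -> integer_literal
Total tokens: 5

5


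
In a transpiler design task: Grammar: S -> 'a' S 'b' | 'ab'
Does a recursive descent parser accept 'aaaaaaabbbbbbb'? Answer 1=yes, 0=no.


Grammar accepts strings of the form a^n b^n (n >= 1)
Word: 'aaaaaaabbbbbbb'
Counting: 7 a's and 7 b's
Check: 7 == 7? Yes
Derivation (S -> aSb applied 6 time(s), then S -> ab): S => aSb => aaSbb => aaaSbbb => aaaaSbbbb => aaaaaSbbbbb => aaaaaaSbbbbbb => aaaaaaabbbbbbb
Accepted

1


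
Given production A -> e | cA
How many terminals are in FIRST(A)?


Production: A -> e | cA
Examining each alternative for leading terminals:
  A -> e : first terminal = 'e'
  A -> cA : first terminal = 'c'
FIRST(A) = {c, e}
Count: 2

2


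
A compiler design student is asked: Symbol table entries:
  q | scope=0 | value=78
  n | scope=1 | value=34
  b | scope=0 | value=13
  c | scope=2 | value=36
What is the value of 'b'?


Searching symbol table for 'b':
  q | scope=0 | value=78
  n | scope=1 | value=34
  b | scope=0 | value=13 <- MATCH
  c | scope=2 | value=36
Found 'b' at scope 0 with value 13

13


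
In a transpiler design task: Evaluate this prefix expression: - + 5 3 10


Parsing prefix expression: - + 5 3 10
Step 1: Innermost operation '+ 5 3'
  5 + 3 = 8
Step 2: Outer operation '- [8] 10'
  8 - 10 = -2

-2


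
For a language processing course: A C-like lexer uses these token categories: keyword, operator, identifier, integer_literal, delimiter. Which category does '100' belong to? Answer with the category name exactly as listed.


Token: '100'
Checking categories:
  identifier: no
  integer_literal: YES
  operator: no
  keyword: no
  delimiter: no
Category: integer_literal

integer_literal


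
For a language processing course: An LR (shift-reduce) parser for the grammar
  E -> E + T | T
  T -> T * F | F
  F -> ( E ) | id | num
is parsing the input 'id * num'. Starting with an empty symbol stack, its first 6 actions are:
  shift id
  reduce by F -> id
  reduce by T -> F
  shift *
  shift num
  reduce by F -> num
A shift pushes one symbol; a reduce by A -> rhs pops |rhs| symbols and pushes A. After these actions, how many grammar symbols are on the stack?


Tracking the symbol stack through each action:
  Action 1: shift 'id' : push -> stack = [id] (size 1)
  Action 2: reduce by F -> id : pop 1, push F -> stack = [F] (size 1)
  Action 3: reduce by T -> F : pop 1, push T -> stack = [T] (size 1)
  Action 4: shift '*' : push -> stack = [T, *] (size 2)
  Action 5: shift 'num' : push -> stack = [T, *, num] (size 3)
  Action 6: reduce by F -> num : pop 1, push F -> stack = [T, *, F] (size 3)
Final stack size: 3

3


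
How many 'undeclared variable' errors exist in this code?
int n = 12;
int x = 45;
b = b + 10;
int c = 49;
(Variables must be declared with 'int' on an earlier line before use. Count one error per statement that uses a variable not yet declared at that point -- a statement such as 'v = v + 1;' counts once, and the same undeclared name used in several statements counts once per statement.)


Scanning code line by line:
  Line 1: declare 'n' -> declared = ['n']
  Line 2: declare 'x' -> declared = ['n', 'x']
  Line 3: use 'b' -> ERROR (undeclared)
  Line 4: declare 'c' -> declared = ['c', 'n', 'x']
Total undeclared variable errors: 1

1


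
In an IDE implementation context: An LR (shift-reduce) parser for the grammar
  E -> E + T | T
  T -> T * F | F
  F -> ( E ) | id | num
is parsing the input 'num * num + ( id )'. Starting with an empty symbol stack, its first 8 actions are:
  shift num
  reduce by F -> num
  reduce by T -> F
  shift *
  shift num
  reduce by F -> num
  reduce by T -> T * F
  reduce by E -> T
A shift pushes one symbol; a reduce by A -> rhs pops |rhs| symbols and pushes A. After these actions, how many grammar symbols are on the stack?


Tracking the symbol stack through each action:
  Action 1: shift 'num' : push -> stack = [num] (size 1)
  Action 2: reduce by F -> num : pop 1, push F -> stack = [F] (size 1)
  Action 3: reduce by T -> F : pop 1, push T -> stack = [T] (size 1)
  Action 4: shift '*' : push -> stack = [T, *] (size 2)
  Action 5: shift 'num' : push -> stack = [T, *, num] (size 3)
  Action 6: reduce by F -> num : pop 1, push F -> stack = [T, *, F] (size 3)
  Action 7: reduce by T -> T * F : pop 3, push T -> stack = [T] (size 1)
  Action 8: reduce by E -> T : pop 1, push E -> stack = [E] (size 1)
Final stack size: 1

1


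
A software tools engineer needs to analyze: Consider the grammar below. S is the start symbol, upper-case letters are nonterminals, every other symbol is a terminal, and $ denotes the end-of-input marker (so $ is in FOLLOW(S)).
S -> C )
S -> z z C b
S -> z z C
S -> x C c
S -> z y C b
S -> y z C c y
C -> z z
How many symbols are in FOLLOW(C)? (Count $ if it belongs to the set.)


S is the start symbol and does not occur in any rule body, so FOLLOW(S) = {$}.
Examining every occurrence of C in a rule body:
  S -> C ) : C is followed by terminal ')' -> add ')'
  S -> z z C b : C is followed by terminal 'b' -> add 'b'
  S -> z z C : C is at the right end -> add FOLLOW(S) = {$}
  S -> x C c : C is followed by terminal 'c' -> add 'c'
  S -> z y C b : C is followed by terminal 'b' -> add 'b' (already in the set)
  S -> y z C c y : C is followed by terminal 'c' -> add 'c' (already in the set)
  C -> z z : C does not occur in the body -> contributes nothing
FOLLOW(C) = {), b, c, $}
Count: 4

4


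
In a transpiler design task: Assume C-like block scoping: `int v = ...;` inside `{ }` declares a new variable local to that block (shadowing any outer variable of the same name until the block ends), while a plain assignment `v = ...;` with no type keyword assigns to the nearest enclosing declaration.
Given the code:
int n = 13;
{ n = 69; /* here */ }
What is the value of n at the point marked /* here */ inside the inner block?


Analyzing scoping rules:
Outer scope: declares n = 13
Inner block: 'n = 69;' has no type keyword, so it is an assignment to the outer n (no shadowing)
Inside the block, after the assignment -> 69
Result: 69

69


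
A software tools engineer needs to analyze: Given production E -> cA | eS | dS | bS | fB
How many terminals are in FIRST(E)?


Production: E -> cA | eS | dS | bS | fB
Examining each alternative for leading terminals:
  E -> cA : first terminal = 'c'
  E -> eS : first terminal = 'e'
  E -> dS : first terminal = 'd'
  E -> bS : first terminal = 'b'
  E -> fB : first terminal = 'f'
FIRST(E) = {b, c, d, e, f}
Count: 5

5


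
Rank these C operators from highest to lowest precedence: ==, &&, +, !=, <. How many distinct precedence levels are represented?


Looking up precedence for each operator:
  == -> precedence 3
  && -> precedence 2
  + -> precedence 5
  != -> precedence 3
  < -> precedence 4
Sorted highest to lowest: +, <, ==, !=, &&
Distinct precedence values: [5, 4, 3, 2]
Number of distinct levels: 4

4


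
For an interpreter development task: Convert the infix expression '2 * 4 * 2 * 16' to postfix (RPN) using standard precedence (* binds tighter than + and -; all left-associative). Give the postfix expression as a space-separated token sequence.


Applying the shunting-yard algorithm:
  Operand 2 -> output
  Push '*' onto operator stack -> op-stack: [*]
  Operand 4 -> output
  See '*' (prec 2); top '*' (prec 2) >= it -> pop '*' to output
  Push '*' onto operator stack -> op-stack: [*]
  Operand 2 -> output
  See '*' (prec 2); top '*' (prec 2) >= it -> pop '*' to output
  Push '*' onto operator stack -> op-stack: [*]
  Operand 16 -> output
  End of input: pop '*' to output
Postfix result: 2 4 * 2 * 16 *

2 4 * 2 * 16 *


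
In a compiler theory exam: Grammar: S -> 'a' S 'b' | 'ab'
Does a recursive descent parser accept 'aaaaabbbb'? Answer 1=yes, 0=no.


Grammar accepts strings of the form a^n b^n (n >= 1)
Word: 'aaaaabbbb'
Counting: 5 a's and 4 b's
Check: 5 == 4? No
Mismatch: a-count != b-count
Rejected

0


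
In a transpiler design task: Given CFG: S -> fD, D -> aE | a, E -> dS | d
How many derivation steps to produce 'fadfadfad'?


Grammar: S -> fD, D -> aE | a, E -> dS | d
Deriving 'fadfadfad':
Step 1: S -> fD => fD
Step 2: D -> aE => faE
Step 3: E -> dS => fadS
Step 4: S -> fD => fadfD
Step 5: D -> aE => fadfaE
Step 6: E -> dS => fadfadS
Step 7: S -> fD => fadfadfD
Step 8: D -> aE => fadfadfaE
Step 9: E -> d => fadfadfad
Total derivation steps: 9

9


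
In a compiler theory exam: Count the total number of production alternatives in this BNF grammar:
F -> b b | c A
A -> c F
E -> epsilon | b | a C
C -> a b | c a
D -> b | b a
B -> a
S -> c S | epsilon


Counting alternatives per rule:
  F: 2 alternative(s)
  A: 1 alternative(s)
  E: 3 alternative(s)
  C: 2 alternative(s)
  D: 2 alternative(s)
  B: 1 alternative(s)
  S: 2 alternative(s)
Sum: 2 + 1 + 3 + 2 + 2 + 1 + 2 = 13

13


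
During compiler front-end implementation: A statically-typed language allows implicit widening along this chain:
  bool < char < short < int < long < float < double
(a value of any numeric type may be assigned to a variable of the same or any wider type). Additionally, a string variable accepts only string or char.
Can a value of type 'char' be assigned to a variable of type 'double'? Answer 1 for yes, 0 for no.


Target variable type: double
Source value type: char
Numeric ranks: char=1, double=6
Widening allowed iff rank(source) <= rank(target): 1 <= 6? Yes
Result: 1

1


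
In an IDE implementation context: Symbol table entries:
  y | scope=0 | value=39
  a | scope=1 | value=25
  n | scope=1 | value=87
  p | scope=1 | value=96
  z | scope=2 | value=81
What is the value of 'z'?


Searching symbol table for 'z':
  y | scope=0 | value=39
  a | scope=1 | value=25
  n | scope=1 | value=87
  p | scope=1 | value=96
  z | scope=2 | value=81 <- MATCH
Found 'z' at scope 2 with value 81

81


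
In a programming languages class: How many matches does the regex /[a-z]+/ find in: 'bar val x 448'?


Pattern: /[a-z]+/ (identifiers)
Input: 'bar val x 448'
Scanning for matches:
  Match 1: 'bar'
  Match 2: 'val'
  Match 3: 'x'
Total matches: 3

3


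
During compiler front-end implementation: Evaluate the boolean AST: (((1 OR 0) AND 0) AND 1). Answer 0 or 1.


Step 1: Evaluate inner node
  1 OR 0 = 1
Step 2: Evaluate next node
  1 AND 0 = 0
Step 3: Evaluate root node
  0 AND 1 = 0

0


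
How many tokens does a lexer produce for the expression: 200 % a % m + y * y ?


Scanning '200 % a % m + y * y'
Token 1: '200' -> integer_literal
Token 2: '%' -> operator
Token 3: 'a' -> identifier
Token 4: '%' -> operator
Token 5: 'm' -> identifier
Token 6: '+' -> operator
Token 7: 'y' -> identifier
Token 8: '*' -> operator
Token 9: 'y' -> identifier
Total tokens: 9

9


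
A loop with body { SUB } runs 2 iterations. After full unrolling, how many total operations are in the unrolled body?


Loop body operations: SUB (1 op per iteration)
Unrolling 2 iterations:
  Iteration 1: SUB (1 ops)
  Iteration 2: SUB (1 ops)
Total: 2 iterations * 1 ops/iter = 2 operations

2


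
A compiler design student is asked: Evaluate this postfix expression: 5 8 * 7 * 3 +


Processing tokens left to right:
Push 5, Push 8
Pop 5 and 8, compute 5 * 8 = 40, push 40
Push 7
Pop 40 and 7, compute 40 * 7 = 280, push 280
Push 3
Pop 280 and 3, compute 280 + 3 = 283, push 283
Stack result: 283

283


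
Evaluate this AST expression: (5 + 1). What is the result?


Expression: (5 + 1)
Evaluating step by step:
  5 + 1 = 6
Result: 6

6


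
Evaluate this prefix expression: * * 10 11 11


Parsing prefix expression: * * 10 11 11
Step 1: Innermost operation '* 10 11'
  10 * 11 = 110
Step 2: Outer operation '* [110] 11'
  110 * 11 = 1210

1210


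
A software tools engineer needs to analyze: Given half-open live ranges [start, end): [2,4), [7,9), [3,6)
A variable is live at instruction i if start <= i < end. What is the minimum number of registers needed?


Live ranges:
  Var0: [2, 4)
  Var1: [7, 9)
  Var2: [3, 6)
Sweep-line events (position, delta, active):
  pos=2 start -> active=1
  pos=3 start -> active=2
  pos=4 end -> active=1
  pos=6 end -> active=0
  pos=7 start -> active=1
  pos=9 end -> active=0
Maximum simultaneous active: 2
Minimum registers needed: 2

2


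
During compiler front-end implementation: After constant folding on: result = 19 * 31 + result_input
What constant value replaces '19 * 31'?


Identifying constant sub-expression:
  Original: result = 19 * 31 + result_input
  19 and 31 are both compile-time constants
  Evaluating: 19 * 31 = 589
  After folding: result = 589 + result_input

589


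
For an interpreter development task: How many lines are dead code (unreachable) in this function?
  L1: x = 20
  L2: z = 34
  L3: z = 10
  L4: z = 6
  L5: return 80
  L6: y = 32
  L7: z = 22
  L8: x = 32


Analyzing control flow:
  L1: reachable (before return)
  L2: reachable (before return)
  L3: reachable (before return)
  L4: reachable (before return)
  L5: reachable (return statement)
  L6: DEAD (after return at L5)
  L7: DEAD (after return at L5)
  L8: DEAD (after return at L5)
Return at L5, total lines = 8
Dead lines: L6 through L8
Count: 3

3


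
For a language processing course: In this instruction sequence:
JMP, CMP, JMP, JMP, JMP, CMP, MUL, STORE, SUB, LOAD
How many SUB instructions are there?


Scanning instruction sequence for SUB:
  Position 1: JMP
  Position 2: CMP
  Position 3: JMP
  Position 4: JMP
  Position 5: JMP
  Position 6: CMP
  Position 7: MUL
  Position 8: STORE
  Position 9: SUB <- MATCH
  Position 10: LOAD
Matches at positions: [9]
Total SUB count: 1

1


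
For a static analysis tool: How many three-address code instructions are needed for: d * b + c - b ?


Expression: d * b + c - b
Generating three-address code (respecting * over +/- precedence):
  Instruction 1: t1 = d * b
  Instruction 2: t2 = t1 + c
  Instruction 3: t3 = t2 - b
Total instructions: 3

3


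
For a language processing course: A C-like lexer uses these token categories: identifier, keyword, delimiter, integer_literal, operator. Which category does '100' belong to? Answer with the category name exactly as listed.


Token: '100'
Checking categories:
  identifier: no
  integer_literal: YES
  operator: no
  keyword: no
  delimiter: no
Category: integer_literal

integer_literal


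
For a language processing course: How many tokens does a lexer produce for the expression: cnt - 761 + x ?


Scanning 'cnt - 761 + x'
Token 1: 'cnt' -> identifier
Token 2: '-' -> operator
Token 3: '761' -> integer_literal
Token 4: '+' -> operator
Token 5: 'x' -> identifier
Total tokens: 5

5


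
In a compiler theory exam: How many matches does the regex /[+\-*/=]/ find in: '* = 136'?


Pattern: /[+\-*/=]/ (operators)
Input: '* = 136'
Scanning for matches:
  Match 1: '*'
  Match 2: '='
Total matches: 2

2


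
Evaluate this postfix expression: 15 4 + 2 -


Processing tokens left to right:
Push 15, Push 4
Pop 15 and 4, compute 15 + 4 = 19, push 19
Push 2
Pop 19 and 2, compute 19 - 2 = 17, push 17
Stack result: 17

17


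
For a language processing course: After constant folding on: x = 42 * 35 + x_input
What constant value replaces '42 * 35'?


Identifying constant sub-expression:
  Original: x = 42 * 35 + x_input
  42 and 35 are both compile-time constants
  Evaluating: 42 * 35 = 1470
  After folding: x = 1470 + x_input

1470


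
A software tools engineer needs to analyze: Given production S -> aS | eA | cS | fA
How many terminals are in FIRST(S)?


Production: S -> aS | eA | cS | fA
Examining each alternative for leading terminals:
  S -> aS : first terminal = 'a'
  S -> eA : first terminal = 'e'
  S -> cS : first terminal = 'c'
  S -> fA : first terminal = 'f'
FIRST(S) = {a, c, e, f}
Count: 4

4


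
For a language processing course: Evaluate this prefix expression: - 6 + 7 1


Parsing prefix expression: - 6 + 7 1
Step 1: Innermost operation '+ 7 1'
  7 + 1 = 8
Step 2: Outer operation '- 6 [8]'
  6 - 8 = -2

-2


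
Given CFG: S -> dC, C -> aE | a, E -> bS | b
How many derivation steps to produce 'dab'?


Grammar: S -> dC, C -> aE | a, E -> bS | b
Deriving 'dab':
Step 1: S -> dC => dC
Step 2: C -> aE => daE
Step 3: E -> b => dab
Total derivation steps: 3

3


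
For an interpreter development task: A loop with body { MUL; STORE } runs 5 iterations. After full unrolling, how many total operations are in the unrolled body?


Loop body operations: MUL, STORE (2 ops per iteration)
Unrolling 5 iterations:
  Iteration 1: MUL, STORE (2 ops)
  Iteration 2: MUL, STORE (2 ops)
  Iteration 3: MUL, STORE (2 ops)
  Iteration 4: MUL, STORE (2 ops)
  Iteration 5: MUL, STORE (2 ops)
Total: 5 iterations * 2 ops/iter = 10 operations

10


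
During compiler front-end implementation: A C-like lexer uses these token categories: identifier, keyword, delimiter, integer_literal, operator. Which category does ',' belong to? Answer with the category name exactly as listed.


Token: ','
Checking categories:
  identifier: no
  integer_literal: no
  operator: no
  keyword: no
  delimiter: YES
Category: delimiter

delimiter


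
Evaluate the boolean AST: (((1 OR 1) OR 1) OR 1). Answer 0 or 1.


Step 1: Evaluate inner node
  1 OR 1 = 1
Step 2: Evaluate next node
  1 OR 1 = 1
Step 3: Evaluate root node
  1 OR 1 = 1

1


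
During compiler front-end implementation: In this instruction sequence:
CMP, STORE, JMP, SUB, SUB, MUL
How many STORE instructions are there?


Scanning instruction sequence for STORE:
  Position 1: CMP
  Position 2: STORE <- MATCH
  Position 3: JMP
  Position 4: SUB
  Position 5: SUB
  Position 6: MUL
Matches at positions: [2]
Total STORE count: 1

1


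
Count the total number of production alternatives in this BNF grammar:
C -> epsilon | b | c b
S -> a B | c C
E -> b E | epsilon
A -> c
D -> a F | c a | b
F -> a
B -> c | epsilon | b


Counting alternatives per rule:
  C: 3 alternative(s)
  S: 2 alternative(s)
  E: 2 alternative(s)
  A: 1 alternative(s)
  D: 3 alternative(s)
  F: 1 alternative(s)
  B: 3 alternative(s)
Sum: 3 + 2 + 2 + 1 + 3 + 1 + 3 = 15

15


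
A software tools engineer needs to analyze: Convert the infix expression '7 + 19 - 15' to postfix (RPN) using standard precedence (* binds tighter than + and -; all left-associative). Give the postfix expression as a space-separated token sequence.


Applying the shunting-yard algorithm:
  Operand 7 -> output
  Push '+' onto operator stack -> op-stack: [+]
  Operand 19 -> output
  See '-' (prec 1); top '+' (prec 1) >= it -> pop '+' to output
  Push '-' onto operator stack -> op-stack: [-]
  Operand 15 -> output
  End of input: pop '-' to output
Postfix result: 7 19 + 15 -

7 19 + 15 -


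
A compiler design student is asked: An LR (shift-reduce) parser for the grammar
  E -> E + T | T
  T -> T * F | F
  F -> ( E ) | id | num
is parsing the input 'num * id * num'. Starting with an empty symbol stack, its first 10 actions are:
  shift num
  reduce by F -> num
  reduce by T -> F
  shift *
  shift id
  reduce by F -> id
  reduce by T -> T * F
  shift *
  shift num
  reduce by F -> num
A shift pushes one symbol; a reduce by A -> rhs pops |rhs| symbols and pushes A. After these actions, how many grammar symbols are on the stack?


Tracking the symbol stack through each action:
  Action 1: shift 'num' : push -> stack = [num] (size 1)
  Action 2: reduce by F -> num : pop 1, push F -> stack = [F] (size 1)
  Action 3: reduce by T -> F : pop 1, push T -> stack = [T] (size 1)
  Action 4: shift '*' : push -> stack = [T, *] (size 2)
  Action 5: shift 'id' : push -> stack = [T, *, id] (size 3)
  Action 6: reduce by F -> id : pop 1, push F -> stack = [T, *, F] (size 3)
  Action 7: reduce by T -> T * F : pop 3, push T -> stack = [T] (size 1)
  Action 8: shift '*' : push -> stack = [T, *] (size 2)
  Action 9: shift 'num' : push -> stack = [T, *, num] (size 3)
  Action 10: reduce by F -> num : pop 1, push F -> stack = [T, *, F] (size 3)
Final stack size: 3

3


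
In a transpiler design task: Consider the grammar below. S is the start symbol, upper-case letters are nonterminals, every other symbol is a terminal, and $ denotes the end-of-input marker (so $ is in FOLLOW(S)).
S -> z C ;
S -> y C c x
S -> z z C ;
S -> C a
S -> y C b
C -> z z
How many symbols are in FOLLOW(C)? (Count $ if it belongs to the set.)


S is the start symbol and does not occur in any rule body, so FOLLOW(S) = {$}.
Examining every occurrence of C in a rule body:
  S -> z C ; : C is followed by terminal ';' -> add ';'
  S -> y C c x : C is followed by terminal 'c' -> add 'c'
  S -> z z C ; : C is followed by terminal ';' -> add ';' (already in the set)
  S -> C a : C is followed by terminal 'a' -> add 'a'
  S -> y C b : C is followed by terminal 'b' -> add 'b'
  C -> z z : C does not occur in the body -> contributes nothing
FOLLOW(C) = {;, a, b, c}
Count: 4

4


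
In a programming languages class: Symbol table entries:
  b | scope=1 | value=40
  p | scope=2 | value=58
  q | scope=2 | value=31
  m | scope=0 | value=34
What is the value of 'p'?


Searching symbol table for 'p':
  b | scope=1 | value=40
  p | scope=2 | value=58 <- MATCH
  q | scope=2 | value=31
  m | scope=0 | value=34
Found 'p' at scope 2 with value 58

58


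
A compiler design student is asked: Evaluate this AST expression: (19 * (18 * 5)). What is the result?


Expression: (19 * (18 * 5))
Evaluating step by step:
  18 * 5 = 90
  19 * 90 = 1710
Result: 1710

1710


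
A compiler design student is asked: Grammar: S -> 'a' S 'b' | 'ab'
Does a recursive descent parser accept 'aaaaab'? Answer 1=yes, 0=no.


Grammar accepts strings of the form a^n b^n (n >= 1)
Word: 'aaaaab'
Counting: 5 a's and 1 b's
Check: 5 == 1? No
Mismatch: a-count != b-count
Rejected

0


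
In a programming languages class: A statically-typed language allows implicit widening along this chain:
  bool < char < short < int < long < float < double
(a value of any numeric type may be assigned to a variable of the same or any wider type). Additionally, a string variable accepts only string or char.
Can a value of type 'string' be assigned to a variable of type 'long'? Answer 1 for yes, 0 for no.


Target variable type: long
Source value type: string
Rule: string cannot widen to any numeric type
Result: 0

0


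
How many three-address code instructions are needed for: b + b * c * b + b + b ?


Expression: b + b * c * b + b + b
Generating three-address code (respecting * over +/- precedence):
  Instruction 1: t1 = b * c
  Instruction 2: t2 = t1 * b
  Instruction 3: t3 = b + t2
  Instruction 4: t4 = t3 + b
  Instruction 5: t5 = t4 + b
Total instructions: 5

5


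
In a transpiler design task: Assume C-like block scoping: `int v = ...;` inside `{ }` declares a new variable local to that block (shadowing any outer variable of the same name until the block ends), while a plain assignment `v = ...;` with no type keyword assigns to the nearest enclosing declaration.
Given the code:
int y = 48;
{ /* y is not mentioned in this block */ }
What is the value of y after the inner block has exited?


Analyzing scoping rules:
Outer scope: declares y = 48
Inner block: y is neither redeclared nor assigned -> unchanged
After the block -> 48
Result: 48

48


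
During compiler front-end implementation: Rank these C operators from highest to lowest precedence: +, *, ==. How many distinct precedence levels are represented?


Looking up precedence for each operator:
  + -> precedence 5
  * -> precedence 6
  == -> precedence 3
Sorted highest to lowest: *, +, ==
Distinct precedence values: [6, 5, 3]
Number of distinct levels: 3

3


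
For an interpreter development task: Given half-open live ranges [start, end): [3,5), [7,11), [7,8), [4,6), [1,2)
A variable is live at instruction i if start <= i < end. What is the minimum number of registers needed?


Live ranges:
  Var0: [3, 5)
  Var1: [7, 11)
  Var2: [7, 8)
  Var3: [4, 6)
  Var4: [1, 2)
Sweep-line events (position, delta, active):
  pos=1 start -> active=1
  pos=2 end -> active=0
  pos=3 start -> active=1
  pos=4 start -> active=2
  pos=5 end -> active=1
  pos=6 end -> active=0
  pos=7 start -> active=1
  pos=7 start -> active=2
  pos=8 end -> active=1
  pos=11 end -> active=0
Maximum simultaneous active: 2
Minimum registers needed: 2

2


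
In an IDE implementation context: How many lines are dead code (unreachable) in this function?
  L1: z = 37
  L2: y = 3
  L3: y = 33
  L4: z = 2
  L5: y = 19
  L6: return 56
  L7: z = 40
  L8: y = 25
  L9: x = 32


Analyzing control flow:
  L1: reachable (before return)
  L2: reachable (before return)
  L3: reachable (before return)
  L4: reachable (before return)
  L5: reachable (before return)
  L6: reachable (return statement)
  L7: DEAD (after return at L6)
  L8: DEAD (after return at L6)
  L9: DEAD (after return at L6)
Return at L6, total lines = 9
Dead lines: L7 through L9
Count: 3

3


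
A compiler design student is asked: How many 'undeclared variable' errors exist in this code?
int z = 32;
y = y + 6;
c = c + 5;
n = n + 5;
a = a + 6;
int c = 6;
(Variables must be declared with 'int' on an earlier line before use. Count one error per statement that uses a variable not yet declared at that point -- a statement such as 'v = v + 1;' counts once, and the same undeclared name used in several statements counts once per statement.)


Scanning code line by line:
  Line 1: declare 'z' -> declared = ['z']
  Line 2: use 'y' -> ERROR (undeclared)
  Line 3: use 'c' -> ERROR (undeclared)
  Line 4: use 'n' -> ERROR (undeclared)
  Line 5: use 'a' -> ERROR (undeclared)
  Line 6: declare 'c' -> declared = ['c', 'z']
Total undeclared variable errors: 4

4


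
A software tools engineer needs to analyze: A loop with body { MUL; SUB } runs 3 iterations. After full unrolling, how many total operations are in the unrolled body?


Loop body operations: MUL, SUB (2 ops per iteration)
Unrolling 3 iterations:
  Iteration 1: MUL, SUB (2 ops)
  Iteration 2: MUL, SUB (2 ops)
  Iteration 3: MUL, SUB (2 ops)
Total: 3 iterations * 2 ops/iter = 6 operations

6


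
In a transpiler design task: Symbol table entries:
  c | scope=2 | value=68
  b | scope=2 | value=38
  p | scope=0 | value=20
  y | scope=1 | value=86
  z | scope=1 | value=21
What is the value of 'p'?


Searching symbol table for 'p':
  c | scope=2 | value=68
  b | scope=2 | value=38
  p | scope=0 | value=20 <- MATCH
  y | scope=1 | value=86
  z | scope=1 | value=21
Found 'p' at scope 0 with value 20

20


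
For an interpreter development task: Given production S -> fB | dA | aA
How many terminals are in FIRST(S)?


Production: S -> fB | dA | aA
Examining each alternative for leading terminals:
  S -> fB : first terminal = 'f'
  S -> dA : first terminal = 'd'
  S -> aA : first terminal = 'a'
FIRST(S) = {a, d, f}
Count: 3

3


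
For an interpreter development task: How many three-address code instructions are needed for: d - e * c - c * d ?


Expression: d - e * c - c * d
Generating three-address code (respecting * over +/- precedence):
  Instruction 1: t1 = e * c
  Instruction 2: t2 = c * d
  Instruction 3: t3 = d - t1
  Instruction 4: t4 = t3 - t2
Total instructions: 4

4


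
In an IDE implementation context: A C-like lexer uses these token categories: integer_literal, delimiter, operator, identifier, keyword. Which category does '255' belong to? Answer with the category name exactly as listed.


Token: '255'
Checking categories:
  identifier: no
  integer_literal: YES
  operator: no
  keyword: no
  delimiter: no
Category: integer_literal

integer_literal


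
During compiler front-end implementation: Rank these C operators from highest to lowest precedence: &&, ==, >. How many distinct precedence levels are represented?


Looking up precedence for each operator:
  && -> precedence 2
  == -> precedence 3
  > -> precedence 4
Sorted highest to lowest: >, ==, &&
Distinct precedence values: [4, 3, 2]
Number of distinct levels: 3

3


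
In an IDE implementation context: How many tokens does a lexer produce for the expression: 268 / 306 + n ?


Scanning '268 / 306 + n'
Token 1: '268' -> integer_literal
Token 2: '/' -> operator
Token 3: '306' -> integer_literal
Token 4: '+' -> operator
Token 5: 'n' -> identifier
Total tokens: 5

5


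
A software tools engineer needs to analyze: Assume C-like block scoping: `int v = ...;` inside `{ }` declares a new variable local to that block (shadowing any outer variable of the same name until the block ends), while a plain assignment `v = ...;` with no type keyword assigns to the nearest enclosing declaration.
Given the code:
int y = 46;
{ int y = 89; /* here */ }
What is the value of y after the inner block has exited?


Analyzing scoping rules:
Outer scope: declares y = 46
Inner block: 'int y = 89;' declares a NEW y that shadows the outer one
When the block exits the inner y goes out of scope; the outer y was never modified -> 46
Result: 46

46


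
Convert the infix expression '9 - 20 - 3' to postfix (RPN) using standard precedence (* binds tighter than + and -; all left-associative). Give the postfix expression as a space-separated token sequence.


Applying the shunting-yard algorithm:
  Operand 9 -> output
  Push '-' onto operator stack -> op-stack: [-]
  Operand 20 -> output
  See '-' (prec 1); top '-' (prec 1) >= it -> pop '-' to output
  Push '-' onto operator stack -> op-stack: [-]
  Operand 3 -> output
  End of input: pop '-' to output
Postfix result: 9 20 - 3 -

9 20 - 3 -


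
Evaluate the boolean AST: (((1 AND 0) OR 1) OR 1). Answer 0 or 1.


Step 1: Evaluate inner node
  1 AND 0 = 0
Step 2: Evaluate next node
  0 OR 1 = 1
Step 3: Evaluate root node
  1 OR 1 = 1

1


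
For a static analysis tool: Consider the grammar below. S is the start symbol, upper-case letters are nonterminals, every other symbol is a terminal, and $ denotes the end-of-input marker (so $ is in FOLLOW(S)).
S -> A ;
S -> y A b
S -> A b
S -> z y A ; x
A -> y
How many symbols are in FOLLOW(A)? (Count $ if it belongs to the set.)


S is the start symbol and does not occur in any rule body, so FOLLOW(S) = {$}.
Examining every occurrence of A in a rule body:
  S -> A ; : A is followed by terminal ';' -> add ';'
  S -> y A b : A is followed by terminal 'b' -> add 'b'
  S -> A b : A is followed by terminal 'b' -> add 'b' (already in the set)
  S -> z y A ; x : A is followed by terminal ';' -> add ';' (already in the set)
  A -> y : A does not occur in the body -> contributes nothing
FOLLOW(A) = {;, b}
Count: 2

2


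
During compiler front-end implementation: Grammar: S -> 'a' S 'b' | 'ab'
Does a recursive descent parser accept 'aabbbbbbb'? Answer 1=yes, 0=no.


Grammar accepts strings of the form a^n b^n (n >= 1)
Word: 'aabbbbbbb'
Counting: 2 a's and 7 b's
Check: 2 == 7? No
Mismatch: a-count != b-count
Rejected

0


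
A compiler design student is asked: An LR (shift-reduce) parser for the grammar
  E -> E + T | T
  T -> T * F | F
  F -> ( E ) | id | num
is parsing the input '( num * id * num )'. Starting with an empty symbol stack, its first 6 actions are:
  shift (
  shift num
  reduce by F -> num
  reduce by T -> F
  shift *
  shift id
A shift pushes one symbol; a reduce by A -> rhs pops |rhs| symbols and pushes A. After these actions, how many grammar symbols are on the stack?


Tracking the symbol stack through each action:
  Action 1: shift '(' : push -> stack = [(] (size 1)
  Action 2: shift 'num' : push -> stack = [(, num] (size 2)
  Action 3: reduce by F -> num : pop 1, push F -> stack = [(, F] (size 2)
  Action 4: reduce by T -> F : pop 1, push T -> stack = [(, T] (size 2)
  Action 5: shift '*' : push -> stack = [(, T, *] (size 3)
  Action 6: shift 'id' : push -> stack = [(, T, *, id] (size 4)
Final stack size: 4

4


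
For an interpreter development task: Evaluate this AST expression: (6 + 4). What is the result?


Expression: (6 + 4)
Evaluating step by step:
  6 + 4 = 10
Result: 10

10


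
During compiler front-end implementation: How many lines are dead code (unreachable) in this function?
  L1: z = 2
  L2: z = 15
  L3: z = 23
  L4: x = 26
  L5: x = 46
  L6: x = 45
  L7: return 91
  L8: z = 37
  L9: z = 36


Analyzing control flow:
  L1: reachable (before return)
  L2: reachable (before return)
  L3: reachable (before return)
  L4: reachable (before return)
  L5: reachable (before return)
  L6: reachable (before return)
  L7: reachable (return statement)
  L8: DEAD (after return at L7)
  L9: DEAD (after return at L7)
Return at L7, total lines = 9
Dead lines: L8 through L9
Count: 2

2


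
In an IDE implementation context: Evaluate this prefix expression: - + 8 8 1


Parsing prefix expression: - + 8 8 1
Step 1: Innermost operation '+ 8 8'
  8 + 8 = 16
Step 2: Outer operation '- [16] 1'
  16 - 1 = 15

15


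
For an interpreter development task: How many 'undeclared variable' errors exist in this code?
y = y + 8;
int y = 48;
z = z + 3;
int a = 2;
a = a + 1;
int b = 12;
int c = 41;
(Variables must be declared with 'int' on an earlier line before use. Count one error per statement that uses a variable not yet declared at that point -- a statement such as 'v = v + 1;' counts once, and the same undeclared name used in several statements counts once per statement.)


Scanning code line by line:
  Line 1: use 'y' -> ERROR (undeclared)
  Line 2: declare 'y' -> declared = ['y']
  Line 3: use 'z' -> ERROR (undeclared)
  Line 4: declare 'a' -> declared = ['a', 'y']
  Line 5: use 'a' -> OK (declared)
  Line 6: declare 'b' -> declared = ['a', 'b', 'y']
  Line 7: declare 'c' -> declared = ['a', 'b', 'c', 'y']
Total undeclared variable errors: 2

2


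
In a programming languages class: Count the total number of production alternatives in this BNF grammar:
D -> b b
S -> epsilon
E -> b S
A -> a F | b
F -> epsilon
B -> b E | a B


Counting alternatives per rule:
  D: 1 alternative(s)
  S: 1 alternative(s)
  E: 1 alternative(s)
  A: 2 alternative(s)
  F: 1 alternative(s)
  B: 2 alternative(s)
Sum: 1 + 1 + 1 + 2 + 1 + 2 = 8

8


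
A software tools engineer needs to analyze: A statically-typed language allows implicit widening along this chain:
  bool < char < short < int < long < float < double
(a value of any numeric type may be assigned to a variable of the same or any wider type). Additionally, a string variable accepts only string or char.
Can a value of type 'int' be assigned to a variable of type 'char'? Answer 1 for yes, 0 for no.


Target variable type: char
Source value type: int
Numeric ranks: int=3, char=1
Widening allowed iff rank(source) <= rank(target): 3 <= 1? No
Result: 0

0


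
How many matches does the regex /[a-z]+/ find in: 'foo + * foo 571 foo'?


Pattern: /[a-z]+/ (identifiers)
Input: 'foo + * foo 571 foo'
Scanning for matches:
  Match 1: 'foo'
  Match 2: 'foo'
  Match 3: 'foo'
Total matches: 3

3


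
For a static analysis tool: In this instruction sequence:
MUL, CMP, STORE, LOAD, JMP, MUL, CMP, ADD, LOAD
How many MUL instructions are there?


Scanning instruction sequence for MUL:
  Position 1: MUL <- MATCH
  Position 2: CMP
  Position 3: STORE
  Position 4: LOAD
  Position 5: JMP
  Position 6: MUL <- MATCH
  Position 7: CMP
  Position 8: ADD
  Position 9: LOAD
Matches at positions: [1, 6]
Total MUL count: 2

2


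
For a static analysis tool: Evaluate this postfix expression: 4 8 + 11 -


Processing tokens left to right:
Push 4, Push 8
Pop 4 and 8, compute 4 + 8 = 12, push 12
Push 11
Pop 12 and 11, compute 12 - 11 = 1, push 1
Stack result: 1

1


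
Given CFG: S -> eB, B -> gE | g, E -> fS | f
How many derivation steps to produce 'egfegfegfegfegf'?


Grammar: S -> eB, B -> gE | g, E -> fS | f
Deriving 'egfegfegfegfegf':
Step 1: S -> eB => eB
Step 2: B -> gE => egE
Step 3: E -> fS => egfS
Step 4: S -> eB => egfeB
Step 5: B -> gE => egfegE
Step 6: E -> fS => egfegfS
Step 7: S -> eB => egfegfeB
Step 8: B -> gE => egfegfegE
Step 9: E -> fS => egfegfegfS
Step 10: S -> eB => egfegfegfeB
Step 11: B -> gE => egfegfegfegE
Step 12: E -> fS => egfegfegfegfS
Step 13: S -> eB => egfegfegfegfeB
Step 14: B -> gE => egfegfegfegfegE
Step 15: E -> f => egfegfegfegfegf
Total derivation steps: 15

15


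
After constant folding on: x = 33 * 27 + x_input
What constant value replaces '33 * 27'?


Identifying constant sub-expression:
  Original: x = 33 * 27 + x_input
  33 and 27 are both compile-time constants
  Evaluating: 33 * 27 = 891
  After folding: x = 891 + x_input

891


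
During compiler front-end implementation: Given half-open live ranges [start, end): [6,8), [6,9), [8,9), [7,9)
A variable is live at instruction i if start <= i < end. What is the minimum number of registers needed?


Live ranges:
  Var0: [6, 8)
  Var1: [6, 9)
  Var2: [8, 9)
  Var3: [7, 9)
Sweep-line events (position, delta, active):
  pos=6 start -> active=1
  pos=6 start -> active=2
  pos=7 start -> active=3
  pos=8 end -> active=2
  pos=8 start -> active=3
  pos=9 end -> active=2
  pos=9 end -> active=1
  pos=9 end -> active=0
Maximum simultaneous active: 3
Minimum registers needed: 3

3


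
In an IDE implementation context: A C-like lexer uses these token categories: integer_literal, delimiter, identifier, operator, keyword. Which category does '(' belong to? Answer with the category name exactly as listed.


Token: '('
Checking categories:
  identifier: no
  integer_literal: no
  operator: no
  keyword: no
  delimiter: YES
Category: delimiter

delimiter


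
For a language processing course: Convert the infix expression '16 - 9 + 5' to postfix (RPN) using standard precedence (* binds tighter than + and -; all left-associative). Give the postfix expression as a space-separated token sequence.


Applying the shunting-yard algorithm:
  Operand 16 -> output
  Push '-' onto operator stack -> op-stack: [-]
  Operand 9 -> output
  See '+' (prec 1); top '-' (prec 1) >= it -> pop '-' to output
  Push '+' onto operator stack -> op-stack: [+]
  Operand 5 -> output
  End of input: pop '+' to output
Postfix result: 16 9 - 5 +

16 9 - 5 +


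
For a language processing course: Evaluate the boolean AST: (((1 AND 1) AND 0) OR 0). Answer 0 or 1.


Step 1: Evaluate inner node
  1 AND 1 = 1
Step 2: Evaluate next node
  1 AND 0 = 0
Step 3: Evaluate root node
  0 OR 0 = 0

0


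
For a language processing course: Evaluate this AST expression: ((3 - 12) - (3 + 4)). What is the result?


Expression: ((3 - 12) - (3 + 4))
Evaluating step by step:
  3 - 12 = -9
  3 + 4 = 7
  -9 - 7 = -16
Result: -16

-16
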